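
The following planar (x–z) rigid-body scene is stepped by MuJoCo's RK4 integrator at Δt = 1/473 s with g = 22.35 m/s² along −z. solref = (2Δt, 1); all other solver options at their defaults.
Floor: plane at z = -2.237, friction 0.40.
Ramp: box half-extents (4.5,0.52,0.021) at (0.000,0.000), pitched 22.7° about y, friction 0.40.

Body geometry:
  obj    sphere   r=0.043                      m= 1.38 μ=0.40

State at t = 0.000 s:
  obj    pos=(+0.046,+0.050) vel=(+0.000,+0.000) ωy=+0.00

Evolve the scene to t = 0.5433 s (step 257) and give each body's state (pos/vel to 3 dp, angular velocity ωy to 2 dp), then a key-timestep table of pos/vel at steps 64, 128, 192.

State at t = 0.5433 s:
  obj    pos=(+0.885,-0.301) vel=(+3.088,-1.292) ωy=+77.84

Key-timestep trajectory:
   step    t(s)  obj.x    obj.z    obj.vx   obj.vz 
     64  0.1353   +0.098  +0.028  +0.769  -0.322
    128  0.2706   +0.254  -0.037  +1.538  -0.643
    192  0.4059   +0.514  -0.146  +2.307  -0.965


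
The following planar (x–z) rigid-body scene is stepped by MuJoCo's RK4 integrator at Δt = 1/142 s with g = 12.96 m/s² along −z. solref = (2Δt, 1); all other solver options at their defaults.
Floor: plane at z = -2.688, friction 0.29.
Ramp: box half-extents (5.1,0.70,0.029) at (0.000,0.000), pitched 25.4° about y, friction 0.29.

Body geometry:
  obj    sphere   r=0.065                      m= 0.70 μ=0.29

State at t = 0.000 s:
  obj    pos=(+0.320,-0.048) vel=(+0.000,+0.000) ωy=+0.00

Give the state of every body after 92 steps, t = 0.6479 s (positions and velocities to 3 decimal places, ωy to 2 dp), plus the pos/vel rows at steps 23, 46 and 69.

State at t = 0.6479 s:
  obj    pos=(+1.073,-0.405) vel=(+2.324,-1.104) ωy=+39.57

Key-timestep trajectory:
   step    t(s)  obj.x    obj.z    obj.vx   obj.vz 
     23  0.1620   +0.367  -0.070  +0.581  -0.276
     46  0.3239   +0.508  -0.137  +1.162  -0.552
     69  0.4859   +0.744  -0.249  +1.743  -0.828


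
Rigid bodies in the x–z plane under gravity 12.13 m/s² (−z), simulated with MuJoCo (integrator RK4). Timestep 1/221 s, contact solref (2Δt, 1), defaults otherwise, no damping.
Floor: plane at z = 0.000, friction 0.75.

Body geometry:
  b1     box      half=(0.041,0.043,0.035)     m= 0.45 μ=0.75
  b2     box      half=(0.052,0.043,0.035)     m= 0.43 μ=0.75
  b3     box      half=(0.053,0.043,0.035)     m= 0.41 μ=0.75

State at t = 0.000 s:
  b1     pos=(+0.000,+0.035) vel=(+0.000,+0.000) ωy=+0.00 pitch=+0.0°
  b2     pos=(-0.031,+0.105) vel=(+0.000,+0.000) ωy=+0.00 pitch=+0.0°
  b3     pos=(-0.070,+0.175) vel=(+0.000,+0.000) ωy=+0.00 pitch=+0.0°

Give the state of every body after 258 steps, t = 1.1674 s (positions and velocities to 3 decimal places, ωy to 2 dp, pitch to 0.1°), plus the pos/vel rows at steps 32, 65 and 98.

State at t = 1.1674 s:
  b1     pos=(+0.000,+0.035) vel=(+0.000,+0.000) ωy=+0.00 pitch=+0.0°
  b2     pos=(-0.081,+0.052) vel=(+0.000,+0.000) ωy=+0.00 pitch=-90.0°
  b3     pos=(-0.275,+0.035) vel=(+0.000,+0.000) ωy=+0.00 pitch=+180.0°

Key-timestep trajectory:
   step    t(s)  b1.x    b1.z    b1.vx   b1.vz   b2.x    b2.z    b2.vx   b2.vz   b3.x    b3.z    b3.vx   b3.vz 
     32  0.1448   +0.000  +0.035  +0.001  +0.000   -0.037  +0.106  -0.106  +0.012   -0.089  +0.168  -0.287  -0.153
     65  0.2941   +0.000  +0.035  +0.000  +0.000   -0.071  +0.089  -0.329  -0.517   -0.158  +0.078  -0.529  -1.350
     98  0.4434   +0.000  +0.035  +0.000  +0.000   -0.082  +0.052  +0.013  +0.001   -0.240  +0.060  -0.512  -0.162


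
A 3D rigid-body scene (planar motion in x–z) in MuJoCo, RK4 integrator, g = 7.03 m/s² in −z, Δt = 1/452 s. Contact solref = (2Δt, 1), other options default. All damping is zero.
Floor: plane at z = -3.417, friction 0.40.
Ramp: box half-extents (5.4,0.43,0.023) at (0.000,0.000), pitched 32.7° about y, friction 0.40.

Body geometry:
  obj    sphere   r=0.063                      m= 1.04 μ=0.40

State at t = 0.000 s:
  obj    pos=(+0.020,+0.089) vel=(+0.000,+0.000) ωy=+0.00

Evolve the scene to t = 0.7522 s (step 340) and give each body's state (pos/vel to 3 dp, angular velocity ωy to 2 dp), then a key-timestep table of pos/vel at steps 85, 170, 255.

State at t = 0.7522 s:
  obj    pos=(+0.666,-0.325) vel=(+1.717,-1.102) ωy=+32.39

Key-timestep trajectory:
   step    t(s)  obj.x    obj.z    obj.vx   obj.vz 
     85  0.1881   +0.061  +0.063  +0.429  -0.276
    170  0.3761   +0.182  -0.014  +0.859  -0.551
    255  0.5642   +0.383  -0.144  +1.288  -0.827


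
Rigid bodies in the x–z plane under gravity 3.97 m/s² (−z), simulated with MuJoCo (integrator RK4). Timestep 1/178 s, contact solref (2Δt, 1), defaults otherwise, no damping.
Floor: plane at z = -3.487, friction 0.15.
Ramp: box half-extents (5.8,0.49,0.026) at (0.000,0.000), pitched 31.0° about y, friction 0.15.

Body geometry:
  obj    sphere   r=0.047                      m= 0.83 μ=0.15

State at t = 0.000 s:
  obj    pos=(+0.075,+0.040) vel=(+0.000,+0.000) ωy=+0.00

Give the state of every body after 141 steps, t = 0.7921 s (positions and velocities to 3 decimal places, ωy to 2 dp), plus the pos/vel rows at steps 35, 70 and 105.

State at t = 0.7921 s:
  obj    pos=(+0.488,-0.208) vel=(+1.040,-0.630) ωy=+21.46

Key-timestep trajectory:
   step    t(s)  obj.x    obj.z    obj.vx   obj.vz 
     35  0.1966   +0.100  +0.025  +0.260  -0.152
     70  0.3933   +0.177  -0.021  +0.521  -0.302
    105  0.5899   +0.304  -0.097  +0.776  -0.466


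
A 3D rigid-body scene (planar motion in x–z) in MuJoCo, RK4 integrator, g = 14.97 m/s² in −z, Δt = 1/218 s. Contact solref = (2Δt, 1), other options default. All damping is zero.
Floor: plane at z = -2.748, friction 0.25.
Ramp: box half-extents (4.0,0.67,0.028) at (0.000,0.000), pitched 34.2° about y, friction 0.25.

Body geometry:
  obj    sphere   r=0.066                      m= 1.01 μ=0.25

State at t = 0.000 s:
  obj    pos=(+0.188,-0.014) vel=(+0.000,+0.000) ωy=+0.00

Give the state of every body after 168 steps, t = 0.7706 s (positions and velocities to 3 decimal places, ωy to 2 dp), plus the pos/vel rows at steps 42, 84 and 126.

State at t = 0.7706 s:
  obj    pos=(+1.664,-1.018) vel=(+3.831,-2.604) ωy=+70.16

Key-timestep trajectory:
   step    t(s)  obj.x    obj.z    obj.vx   obj.vz 
     42  0.1927   +0.280  -0.077  +0.958  -0.651
     84  0.3853   +0.557  -0.265  +1.916  -1.302
    126  0.5780   +1.019  -0.579  +2.874  -1.953


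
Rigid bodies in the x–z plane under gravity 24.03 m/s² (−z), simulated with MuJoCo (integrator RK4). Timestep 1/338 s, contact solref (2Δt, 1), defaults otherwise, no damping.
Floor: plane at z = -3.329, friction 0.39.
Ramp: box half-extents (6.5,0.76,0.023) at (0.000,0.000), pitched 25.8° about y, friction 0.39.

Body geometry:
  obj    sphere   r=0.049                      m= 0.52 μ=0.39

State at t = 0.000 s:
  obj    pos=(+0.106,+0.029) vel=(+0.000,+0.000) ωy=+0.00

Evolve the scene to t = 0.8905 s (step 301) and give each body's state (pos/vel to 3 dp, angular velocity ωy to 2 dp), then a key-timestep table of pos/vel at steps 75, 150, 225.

State at t = 0.8905 s:
  obj    pos=(+2.773,-1.261) vel=(+5.989,-2.895) ωy=+135.75

Key-timestep trajectory:
   step    t(s)  obj.x    obj.z    obj.vx   obj.vz 
     75  0.2219   +0.272  -0.051  +1.492  -0.722
    150  0.4438   +0.768  -0.291  +2.985  -1.443
    225  0.6657   +1.596  -0.692  +4.477  -2.164


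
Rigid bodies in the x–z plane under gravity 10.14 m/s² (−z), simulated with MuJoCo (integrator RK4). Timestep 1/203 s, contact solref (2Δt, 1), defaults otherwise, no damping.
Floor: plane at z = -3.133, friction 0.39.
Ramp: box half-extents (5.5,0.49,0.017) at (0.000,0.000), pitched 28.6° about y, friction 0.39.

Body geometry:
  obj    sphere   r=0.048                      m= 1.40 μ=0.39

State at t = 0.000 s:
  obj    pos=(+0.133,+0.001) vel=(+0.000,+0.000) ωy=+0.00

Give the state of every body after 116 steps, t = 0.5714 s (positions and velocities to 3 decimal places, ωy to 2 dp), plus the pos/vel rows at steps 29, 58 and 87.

State at t = 0.5714 s:
  obj    pos=(+0.630,-0.270) vel=(+1.739,-0.948) ωy=+41.26

Key-timestep trajectory:
   step    t(s)  obj.x    obj.z    obj.vx   obj.vz 
     29  0.1429   +0.164  -0.016  +0.435  -0.237
     58  0.2857   +0.257  -0.066  +0.870  -0.474
     87  0.4286   +0.413  -0.151  +1.305  -0.711


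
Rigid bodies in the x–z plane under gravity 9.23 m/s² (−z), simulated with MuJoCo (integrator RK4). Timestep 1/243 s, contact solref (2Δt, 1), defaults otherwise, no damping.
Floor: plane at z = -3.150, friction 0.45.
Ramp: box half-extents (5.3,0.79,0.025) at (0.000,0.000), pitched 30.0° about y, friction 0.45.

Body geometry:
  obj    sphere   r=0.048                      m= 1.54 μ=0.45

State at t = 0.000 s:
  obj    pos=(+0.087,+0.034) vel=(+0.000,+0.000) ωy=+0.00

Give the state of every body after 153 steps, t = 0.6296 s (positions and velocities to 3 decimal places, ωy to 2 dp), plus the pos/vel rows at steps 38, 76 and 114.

State at t = 0.6296 s:
  obj    pos=(+0.653,-0.293) vel=(+1.798,-1.038) ωy=+43.23

Key-timestep trajectory:
   step    t(s)  obj.x    obj.z    obj.vx   obj.vz 
     38  0.1564   +0.122  +0.014  +0.447  -0.258
     76  0.3128   +0.227  -0.047  +0.893  -0.516
    114  0.4691   +0.401  -0.147  +1.339  -0.773


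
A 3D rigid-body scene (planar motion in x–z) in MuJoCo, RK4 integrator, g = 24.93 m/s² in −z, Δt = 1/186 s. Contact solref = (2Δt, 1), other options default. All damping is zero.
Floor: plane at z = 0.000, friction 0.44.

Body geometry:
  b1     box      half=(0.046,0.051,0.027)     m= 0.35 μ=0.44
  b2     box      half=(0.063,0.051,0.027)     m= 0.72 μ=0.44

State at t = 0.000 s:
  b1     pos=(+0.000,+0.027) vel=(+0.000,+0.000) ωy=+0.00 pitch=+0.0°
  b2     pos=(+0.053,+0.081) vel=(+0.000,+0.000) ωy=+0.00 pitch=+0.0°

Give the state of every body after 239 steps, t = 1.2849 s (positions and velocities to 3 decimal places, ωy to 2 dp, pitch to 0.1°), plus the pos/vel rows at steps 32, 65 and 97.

State at t = 1.2849 s:
  b1     pos=(+0.000,+0.027) vel=(+0.000,+0.000) ωy=+0.00 pitch=+0.0°
  b2     pos=(+0.118,+0.063) vel=(+0.000,+0.000) ωy=+0.00 pitch=+90.0°

Key-timestep trajectory:
   step    t(s)  b1.x    b1.z    b1.vx   b1.vz   b2.x    b2.z    b2.vx   b2.vz 
     32  0.1720   +0.000  +0.027  +0.000  +0.000   +0.084  +0.068  +0.217  +0.060
     65  0.3495   +0.000  +0.027  +0.000  +0.000   +0.127  +0.066  +0.078  +0.033
     97  0.5215   +0.000  +0.027  +0.000  +0.000   +0.119  +0.063  +0.141  +0.028


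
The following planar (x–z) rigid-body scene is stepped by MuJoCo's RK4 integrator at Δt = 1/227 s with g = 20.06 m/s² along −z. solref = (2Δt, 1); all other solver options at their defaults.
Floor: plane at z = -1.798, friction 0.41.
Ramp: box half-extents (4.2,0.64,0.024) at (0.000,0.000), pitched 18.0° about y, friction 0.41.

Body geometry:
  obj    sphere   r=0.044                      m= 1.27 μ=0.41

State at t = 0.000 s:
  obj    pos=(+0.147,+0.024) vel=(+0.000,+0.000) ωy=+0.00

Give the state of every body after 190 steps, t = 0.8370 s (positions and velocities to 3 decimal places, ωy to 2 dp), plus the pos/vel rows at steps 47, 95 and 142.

State at t = 0.8370 s:
  obj    pos=(+1.622,-0.456) vel=(+3.524,-1.145) ωy=+84.22

Key-timestep trajectory:
   step    t(s)  obj.x    obj.z    obj.vx   obj.vz 
     47  0.2070   +0.237  -0.006  +0.872  -0.283
     95  0.4185   +0.516  -0.096  +1.762  -0.573
    142  0.6256   +0.971  -0.244  +2.634  -0.856


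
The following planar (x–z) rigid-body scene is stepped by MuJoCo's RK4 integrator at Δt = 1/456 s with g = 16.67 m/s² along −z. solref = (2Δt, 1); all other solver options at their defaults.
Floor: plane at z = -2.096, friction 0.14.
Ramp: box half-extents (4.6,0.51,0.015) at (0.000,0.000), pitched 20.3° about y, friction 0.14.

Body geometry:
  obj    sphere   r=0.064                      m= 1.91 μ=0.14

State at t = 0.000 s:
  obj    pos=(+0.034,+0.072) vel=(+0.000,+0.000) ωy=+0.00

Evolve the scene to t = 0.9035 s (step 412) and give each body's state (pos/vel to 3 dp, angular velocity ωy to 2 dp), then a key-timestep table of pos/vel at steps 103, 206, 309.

State at t = 0.9035 s:
  obj    pos=(+1.615,-0.513) vel=(+3.501,-1.295) ωy=+58.31

Key-timestep trajectory:
   step    t(s)  obj.x    obj.z    obj.vx   obj.vz 
    103  0.2259   +0.133  +0.035  +0.875  -0.324
    206  0.4518   +0.429  -0.075  +1.750  -0.648
    309  0.6776   +0.924  -0.257  +2.626  -0.971


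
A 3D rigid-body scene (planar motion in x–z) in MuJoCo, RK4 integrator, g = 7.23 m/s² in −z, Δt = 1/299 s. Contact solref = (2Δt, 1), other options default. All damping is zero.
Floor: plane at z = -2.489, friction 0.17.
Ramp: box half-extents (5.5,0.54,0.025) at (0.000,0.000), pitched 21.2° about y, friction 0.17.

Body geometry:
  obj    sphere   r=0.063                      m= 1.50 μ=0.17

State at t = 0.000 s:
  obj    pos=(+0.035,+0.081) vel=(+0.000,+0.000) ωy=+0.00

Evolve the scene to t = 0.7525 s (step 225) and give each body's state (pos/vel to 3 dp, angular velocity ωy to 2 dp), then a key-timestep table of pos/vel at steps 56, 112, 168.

State at t = 0.7525 s:
  obj    pos=(+0.528,-0.110) vel=(+1.310,-0.508) ωy=+22.30

Key-timestep trajectory:
   step    t(s)  obj.x    obj.z    obj.vx   obj.vz 
     56  0.1873   +0.066  +0.069  +0.326  -0.127
    112  0.3746   +0.157  +0.033  +0.652  -0.253
    168  0.5619   +0.310  -0.026  +0.978  -0.379


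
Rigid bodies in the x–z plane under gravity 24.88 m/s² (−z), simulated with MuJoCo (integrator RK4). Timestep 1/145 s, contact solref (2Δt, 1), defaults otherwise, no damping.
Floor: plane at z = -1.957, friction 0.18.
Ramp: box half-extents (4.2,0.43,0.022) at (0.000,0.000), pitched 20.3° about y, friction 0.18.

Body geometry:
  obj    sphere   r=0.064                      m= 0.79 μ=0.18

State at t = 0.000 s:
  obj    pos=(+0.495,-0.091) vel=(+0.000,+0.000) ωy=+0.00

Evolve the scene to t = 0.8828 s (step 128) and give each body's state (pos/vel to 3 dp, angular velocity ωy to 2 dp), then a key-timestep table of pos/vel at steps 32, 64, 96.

State at t = 0.8828 s:
  obj    pos=(+2.748,-0.925) vel=(+5.105,-1.888) ωy=+85.01

Key-timestep trajectory:
   step    t(s)  obj.x    obj.z    obj.vx   obj.vz 
     32  0.2207   +0.636  -0.144  +1.276  -0.472
     64  0.4414   +1.058  -0.300  +2.553  -0.944
     96  0.6621   +1.762  -0.560  +3.829  -1.416


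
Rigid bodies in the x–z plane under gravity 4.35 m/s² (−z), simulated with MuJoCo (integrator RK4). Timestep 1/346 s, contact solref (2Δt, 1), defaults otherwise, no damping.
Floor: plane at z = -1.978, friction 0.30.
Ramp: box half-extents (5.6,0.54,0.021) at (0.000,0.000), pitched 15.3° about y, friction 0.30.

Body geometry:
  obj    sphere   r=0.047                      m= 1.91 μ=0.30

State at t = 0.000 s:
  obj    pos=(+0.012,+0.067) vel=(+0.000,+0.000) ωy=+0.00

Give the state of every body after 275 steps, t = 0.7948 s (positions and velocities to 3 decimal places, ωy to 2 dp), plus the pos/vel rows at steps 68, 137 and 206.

State at t = 0.7948 s:
  obj    pos=(+0.262,-0.001) vel=(+0.629,-0.172) ωy=+13.86

Key-timestep trajectory:
   step    t(s)  obj.x    obj.z    obj.vx   obj.vz 
     68  0.1965   +0.027  +0.063  +0.155  -0.043
    137  0.3960   +0.074  +0.050  +0.313  -0.086
    206  0.5954   +0.152  +0.029  +0.471  -0.129


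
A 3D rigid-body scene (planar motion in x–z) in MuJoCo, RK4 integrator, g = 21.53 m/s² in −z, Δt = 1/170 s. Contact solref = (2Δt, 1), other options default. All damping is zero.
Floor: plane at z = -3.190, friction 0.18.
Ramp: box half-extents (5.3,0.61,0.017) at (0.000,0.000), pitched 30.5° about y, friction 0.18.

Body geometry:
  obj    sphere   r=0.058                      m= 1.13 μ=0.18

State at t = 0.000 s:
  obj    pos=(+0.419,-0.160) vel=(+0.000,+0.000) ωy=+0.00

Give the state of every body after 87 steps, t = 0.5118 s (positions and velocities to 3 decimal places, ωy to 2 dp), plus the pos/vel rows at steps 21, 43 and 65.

State at t = 0.5118 s:
  obj    pos=(+1.300,-0.679) vel=(+3.443,-2.028) ωy=+68.82

Key-timestep trajectory:
   step    t(s)  obj.x    obj.z    obj.vx   obj.vz 
     21  0.1235   +0.471  -0.190  +0.832  -0.490
     43  0.2529   +0.634  -0.287  +1.702  -1.003
     65  0.3824   +0.911  -0.450  +2.572  -1.515


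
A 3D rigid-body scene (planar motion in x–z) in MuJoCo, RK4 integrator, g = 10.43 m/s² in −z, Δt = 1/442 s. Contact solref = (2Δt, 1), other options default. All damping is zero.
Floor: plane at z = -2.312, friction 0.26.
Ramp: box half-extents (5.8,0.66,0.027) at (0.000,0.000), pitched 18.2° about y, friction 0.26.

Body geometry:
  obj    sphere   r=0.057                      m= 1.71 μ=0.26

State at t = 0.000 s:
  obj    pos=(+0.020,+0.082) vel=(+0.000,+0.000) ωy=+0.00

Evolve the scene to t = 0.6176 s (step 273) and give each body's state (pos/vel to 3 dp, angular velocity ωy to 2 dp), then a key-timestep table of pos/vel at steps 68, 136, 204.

State at t = 0.6176 s:
  obj    pos=(+0.442,-0.057) vel=(+1.365,-0.449) ωy=+25.21

Key-timestep trajectory:
   step    t(s)  obj.x    obj.z    obj.vx   obj.vz 
     68  0.1538   +0.046  +0.073  +0.340  -0.112
    136  0.3077   +0.125  +0.047  +0.680  -0.224
    204  0.4615   +0.255  +0.004  +1.020  -0.335


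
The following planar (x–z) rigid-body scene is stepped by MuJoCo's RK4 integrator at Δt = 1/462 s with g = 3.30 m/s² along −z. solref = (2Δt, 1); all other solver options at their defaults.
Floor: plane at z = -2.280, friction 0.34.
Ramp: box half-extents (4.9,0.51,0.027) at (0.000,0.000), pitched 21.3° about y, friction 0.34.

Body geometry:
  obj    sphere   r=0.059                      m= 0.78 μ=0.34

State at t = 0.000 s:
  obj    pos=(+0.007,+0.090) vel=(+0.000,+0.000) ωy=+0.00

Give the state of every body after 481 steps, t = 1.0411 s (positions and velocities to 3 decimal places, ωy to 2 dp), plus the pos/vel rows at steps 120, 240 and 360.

State at t = 1.0411 s:
  obj    pos=(+0.439,-0.079) vel=(+0.831,-0.324) ωy=+15.11

Key-timestep trajectory:
   step    t(s)  obj.x    obj.z    obj.vx   obj.vz 
    120  0.2597   +0.034  +0.079  +0.207  -0.081
    240  0.5195   +0.115  +0.048  +0.414  -0.162
    360  0.7792   +0.249  -0.005  +0.622  -0.242


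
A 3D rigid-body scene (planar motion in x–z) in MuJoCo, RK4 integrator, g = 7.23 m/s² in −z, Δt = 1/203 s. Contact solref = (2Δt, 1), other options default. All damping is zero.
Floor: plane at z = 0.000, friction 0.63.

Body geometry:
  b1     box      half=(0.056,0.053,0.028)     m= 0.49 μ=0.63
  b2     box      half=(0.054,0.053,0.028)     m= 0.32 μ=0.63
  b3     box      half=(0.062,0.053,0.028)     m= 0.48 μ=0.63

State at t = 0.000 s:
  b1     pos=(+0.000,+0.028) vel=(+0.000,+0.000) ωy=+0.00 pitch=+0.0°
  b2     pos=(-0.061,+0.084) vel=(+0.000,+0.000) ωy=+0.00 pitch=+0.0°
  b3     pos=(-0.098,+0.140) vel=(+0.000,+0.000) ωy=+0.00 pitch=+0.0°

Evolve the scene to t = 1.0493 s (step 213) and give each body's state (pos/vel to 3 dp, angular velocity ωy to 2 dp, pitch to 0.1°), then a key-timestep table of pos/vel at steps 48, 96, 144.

State at t = 1.0493 s:
  b1     pos=(+0.000,+0.028) vel=(+0.000,+0.000) ωy=+0.00 pitch=+0.0°
  b2     pos=(-0.112,+0.054) vel=(+0.000,+0.000) ωy=+0.00 pitch=-90.0°
  b3     pos=(-0.289,+0.028) vel=(+0.000,+0.000) ωy=+0.00 pitch=+180.0°

Key-timestep trajectory:
   step    t(s)  b1.x    b1.z    b1.vx   b1.vz   b2.x    b2.z    b2.vx   b2.vz   b3.x    b3.z    b3.vx   b3.vz 
     48  0.2365   +0.000  +0.028  +0.000  +0.000   -0.084  +0.065  -0.176  -0.378   -0.155  +0.067  -0.363  -0.917
     96  0.4729   +0.000  +0.028  +0.000  +0.000   -0.122  +0.058  +0.026  -0.008   -0.213  +0.067  -0.155  +0.030
    144  0.7094   +0.000  +0.028  +0.000  +0.000   -0.113  +0.054  -0.019  +0.025   -0.245  +0.065  -0.204  -0.058


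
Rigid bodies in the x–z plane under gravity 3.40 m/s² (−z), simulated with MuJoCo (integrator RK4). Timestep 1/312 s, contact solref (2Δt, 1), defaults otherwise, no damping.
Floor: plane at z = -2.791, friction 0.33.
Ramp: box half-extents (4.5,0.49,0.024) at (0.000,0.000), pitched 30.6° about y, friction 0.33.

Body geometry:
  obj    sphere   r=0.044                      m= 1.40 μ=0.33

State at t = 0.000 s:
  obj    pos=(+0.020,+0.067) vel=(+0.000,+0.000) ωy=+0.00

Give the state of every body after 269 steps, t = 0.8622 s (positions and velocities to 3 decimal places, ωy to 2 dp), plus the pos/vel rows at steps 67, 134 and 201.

State at t = 0.8622 s:
  obj    pos=(+0.416,-0.167) vel=(+0.917,-0.543) ωy=+24.22

Key-timestep trajectory:
   step    t(s)  obj.x    obj.z    obj.vx   obj.vz 
     67  0.2147   +0.045  +0.053  +0.229  -0.135
    134  0.4295   +0.118  +0.009  +0.457  -0.270
    201  0.6442   +0.241  -0.063  +0.686  -0.405


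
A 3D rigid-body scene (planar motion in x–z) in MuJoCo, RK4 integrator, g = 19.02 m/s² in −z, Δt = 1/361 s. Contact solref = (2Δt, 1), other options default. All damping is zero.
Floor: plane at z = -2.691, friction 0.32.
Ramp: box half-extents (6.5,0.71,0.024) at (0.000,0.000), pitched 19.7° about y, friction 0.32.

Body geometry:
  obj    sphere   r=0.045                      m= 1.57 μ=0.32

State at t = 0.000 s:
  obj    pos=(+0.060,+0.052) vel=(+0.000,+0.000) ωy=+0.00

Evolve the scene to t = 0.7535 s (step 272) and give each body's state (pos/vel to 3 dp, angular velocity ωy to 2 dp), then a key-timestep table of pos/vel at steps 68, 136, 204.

State at t = 0.7535 s:
  obj    pos=(+1.284,-0.386) vel=(+3.249,-1.163) ωy=+76.67

Key-timestep trajectory:
   step    t(s)  obj.x    obj.z    obj.vx   obj.vz 
     68  0.1884   +0.136  +0.024  +0.812  -0.291
    136  0.3767   +0.366  -0.058  +1.624  -0.582
    204  0.5651   +0.748  -0.195  +2.437  -0.872


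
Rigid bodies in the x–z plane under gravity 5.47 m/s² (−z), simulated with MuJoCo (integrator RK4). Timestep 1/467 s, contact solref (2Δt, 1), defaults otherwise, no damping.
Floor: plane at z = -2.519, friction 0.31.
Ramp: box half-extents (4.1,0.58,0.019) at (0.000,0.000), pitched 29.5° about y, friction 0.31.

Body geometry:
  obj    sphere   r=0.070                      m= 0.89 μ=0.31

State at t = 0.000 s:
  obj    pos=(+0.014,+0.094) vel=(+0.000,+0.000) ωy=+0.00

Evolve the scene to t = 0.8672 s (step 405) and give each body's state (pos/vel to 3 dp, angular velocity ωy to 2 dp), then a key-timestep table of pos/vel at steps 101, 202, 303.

State at t = 0.8672 s:
  obj    pos=(+0.644,-0.262) vel=(+1.452,-0.822) ωy=+23.83

Key-timestep trajectory:
   step    t(s)  obj.x    obj.z    obj.vx   obj.vz 
    101  0.2163   +0.053  +0.072  +0.362  -0.205
    202  0.4325   +0.171  +0.006  +0.724  -0.410
    303  0.6488   +0.367  -0.105  +1.087  -0.615


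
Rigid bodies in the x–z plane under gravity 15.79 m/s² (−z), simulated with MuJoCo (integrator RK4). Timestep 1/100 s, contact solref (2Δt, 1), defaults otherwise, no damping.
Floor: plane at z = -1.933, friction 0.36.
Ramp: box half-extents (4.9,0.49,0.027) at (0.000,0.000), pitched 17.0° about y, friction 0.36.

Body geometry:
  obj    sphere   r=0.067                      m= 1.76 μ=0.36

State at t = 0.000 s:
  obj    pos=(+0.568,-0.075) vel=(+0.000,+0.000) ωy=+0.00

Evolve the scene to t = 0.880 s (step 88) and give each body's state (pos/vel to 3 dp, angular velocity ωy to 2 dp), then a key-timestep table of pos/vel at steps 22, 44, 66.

State at t = 0.880 s:
  obj    pos=(+1.789,-0.449) vel=(+2.775,-0.848) ωy=+43.30

Key-timestep trajectory:
   step    t(s)  obj.x    obj.z    obj.vx   obj.vz 
     22  0.2200   +0.644  -0.099  +0.694  -0.212
     44  0.4400   +0.873  -0.169  +1.387  -0.424
     66  0.6600   +1.255  -0.285  +2.081  -0.636


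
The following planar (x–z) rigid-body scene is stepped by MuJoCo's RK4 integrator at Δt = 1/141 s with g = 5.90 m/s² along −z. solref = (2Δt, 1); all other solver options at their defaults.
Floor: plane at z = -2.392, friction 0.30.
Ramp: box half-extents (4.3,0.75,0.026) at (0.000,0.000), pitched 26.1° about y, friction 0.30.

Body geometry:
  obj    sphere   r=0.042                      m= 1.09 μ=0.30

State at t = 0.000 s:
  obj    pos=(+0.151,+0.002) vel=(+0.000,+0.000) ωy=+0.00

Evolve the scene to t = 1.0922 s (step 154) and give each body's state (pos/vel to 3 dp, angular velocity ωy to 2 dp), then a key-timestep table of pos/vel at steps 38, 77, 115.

State at t = 1.0922 s:
  obj    pos=(+1.144,-0.485) vel=(+1.819,-0.891) ωy=+48.20

Key-timestep trajectory:
   step    t(s)  obj.x    obj.z    obj.vx   obj.vz 
     38  0.2695   +0.211  -0.028  +0.449  -0.220
     77  0.5461   +0.399  -0.120  +0.909  -0.445
    115  0.8156   +0.705  -0.270  +1.358  -0.665


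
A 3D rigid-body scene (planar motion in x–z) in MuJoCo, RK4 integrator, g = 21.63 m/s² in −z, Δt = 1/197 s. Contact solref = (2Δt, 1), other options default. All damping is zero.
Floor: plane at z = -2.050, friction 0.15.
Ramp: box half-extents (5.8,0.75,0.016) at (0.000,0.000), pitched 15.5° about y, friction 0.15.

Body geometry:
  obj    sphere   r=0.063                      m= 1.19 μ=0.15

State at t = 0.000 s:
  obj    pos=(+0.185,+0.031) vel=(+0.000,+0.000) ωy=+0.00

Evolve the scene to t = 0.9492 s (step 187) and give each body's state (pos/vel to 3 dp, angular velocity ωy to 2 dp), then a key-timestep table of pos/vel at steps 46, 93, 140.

State at t = 0.9492 s:
  obj    pos=(+1.978,-0.466) vel=(+3.777,-1.047) ωy=+62.20

Key-timestep trajectory:
   step    t(s)  obj.x    obj.z    obj.vx   obj.vz 
     46  0.2335   +0.293  +0.001  +0.929  -0.258
     93  0.4721   +0.628  -0.092  +1.878  -0.521
    140  0.7107   +1.190  -0.248  +2.828  -0.784


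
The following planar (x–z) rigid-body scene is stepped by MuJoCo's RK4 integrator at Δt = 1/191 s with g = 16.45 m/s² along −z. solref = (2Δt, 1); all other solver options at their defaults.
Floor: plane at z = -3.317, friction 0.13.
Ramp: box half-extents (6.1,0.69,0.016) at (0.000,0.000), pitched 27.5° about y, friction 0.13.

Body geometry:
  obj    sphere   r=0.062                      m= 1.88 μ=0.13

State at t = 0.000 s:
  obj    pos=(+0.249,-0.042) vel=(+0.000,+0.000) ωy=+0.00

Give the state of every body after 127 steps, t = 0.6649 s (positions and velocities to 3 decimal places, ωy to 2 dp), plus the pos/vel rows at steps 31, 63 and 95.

State at t = 0.6649 s:
  obj    pos=(+1.367,-0.624) vel=(+3.354,-1.770) ωy=+50.72

Key-timestep trajectory:
   step    t(s)  obj.x    obj.z    obj.vx   obj.vz 
     31  0.1623   +0.316  -0.076  +0.823  -0.420
     63  0.3298   +0.524  -0.185  +1.660  -0.888
     95  0.4974   +0.874  -0.367  +2.512  -1.317


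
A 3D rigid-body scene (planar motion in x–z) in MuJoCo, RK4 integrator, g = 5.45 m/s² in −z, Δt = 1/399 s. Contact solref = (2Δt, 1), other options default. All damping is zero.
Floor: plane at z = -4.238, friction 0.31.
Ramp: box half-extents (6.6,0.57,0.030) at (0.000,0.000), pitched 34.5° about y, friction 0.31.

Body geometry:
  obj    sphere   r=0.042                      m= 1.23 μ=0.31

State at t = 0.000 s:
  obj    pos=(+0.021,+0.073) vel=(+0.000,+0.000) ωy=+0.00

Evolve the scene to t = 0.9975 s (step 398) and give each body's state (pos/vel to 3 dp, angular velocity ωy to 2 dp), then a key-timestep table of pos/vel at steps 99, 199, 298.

State at t = 0.9975 s:
  obj    pos=(+0.925,-0.548) vel=(+1.813,-1.246) ωy=+52.36

Key-timestep trajectory:
   step    t(s)  obj.x    obj.z    obj.vx   obj.vz 
     99  0.2481   +0.077  +0.034  +0.451  -0.310
    199  0.4987   +0.247  -0.082  +0.906  -0.623
    298  0.7469   +0.528  -0.275  +1.357  -0.933


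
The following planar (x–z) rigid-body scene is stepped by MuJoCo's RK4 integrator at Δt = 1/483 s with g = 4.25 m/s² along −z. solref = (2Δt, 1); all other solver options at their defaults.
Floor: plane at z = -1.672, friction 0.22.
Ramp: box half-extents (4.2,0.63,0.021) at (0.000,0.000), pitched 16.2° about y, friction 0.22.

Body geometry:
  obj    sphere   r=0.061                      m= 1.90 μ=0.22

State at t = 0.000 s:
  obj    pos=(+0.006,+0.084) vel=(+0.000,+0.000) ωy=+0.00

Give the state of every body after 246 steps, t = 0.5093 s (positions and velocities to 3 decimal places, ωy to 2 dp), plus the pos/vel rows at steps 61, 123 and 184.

State at t = 0.5093 s:
  obj    pos=(+0.111,+0.053) vel=(+0.414,-0.120) ωy=+7.07

Key-timestep trajectory:
   step    t(s)  obj.x    obj.z    obj.vx   obj.vz 
     61  0.1263   +0.012  +0.082  +0.103  -0.030
    123  0.2547   +0.032  +0.076  +0.207  -0.060
    184  0.3810   +0.065  +0.067  +0.310  -0.090


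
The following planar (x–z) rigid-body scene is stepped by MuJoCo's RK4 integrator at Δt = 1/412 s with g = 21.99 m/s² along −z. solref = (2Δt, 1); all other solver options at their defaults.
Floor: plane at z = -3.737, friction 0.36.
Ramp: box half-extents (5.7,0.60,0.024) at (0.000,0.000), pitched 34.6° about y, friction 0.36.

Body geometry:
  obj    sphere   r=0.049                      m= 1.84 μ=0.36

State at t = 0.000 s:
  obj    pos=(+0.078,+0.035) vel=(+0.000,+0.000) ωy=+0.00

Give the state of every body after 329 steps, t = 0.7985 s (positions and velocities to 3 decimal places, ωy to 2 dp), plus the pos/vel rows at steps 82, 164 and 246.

State at t = 0.7985 s:
  obj    pos=(+2.419,-1.580) vel=(+5.863,-4.044) ωy=+145.34

Key-timestep trajectory:
   step    t(s)  obj.x    obj.z    obj.vx   obj.vz 
     82  0.1990   +0.223  -0.065  +1.461  -1.008
    164  0.3981   +0.660  -0.366  +2.923  -2.016
    246  0.5971   +1.387  -0.868  +4.384  -3.024


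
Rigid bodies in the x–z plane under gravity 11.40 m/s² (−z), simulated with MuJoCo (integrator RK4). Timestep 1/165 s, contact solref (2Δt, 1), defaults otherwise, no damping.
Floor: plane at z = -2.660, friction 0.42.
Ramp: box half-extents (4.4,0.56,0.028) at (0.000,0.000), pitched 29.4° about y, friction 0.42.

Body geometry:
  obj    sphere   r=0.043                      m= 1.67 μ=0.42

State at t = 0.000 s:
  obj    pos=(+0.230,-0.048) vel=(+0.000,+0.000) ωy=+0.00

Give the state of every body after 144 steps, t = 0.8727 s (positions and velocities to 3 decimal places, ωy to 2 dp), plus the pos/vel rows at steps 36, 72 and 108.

State at t = 0.8727 s:
  obj    pos=(+1.556,-0.795) vel=(+3.039,-1.713) ωy=+81.12

Key-timestep trajectory:
   step    t(s)  obj.x    obj.z    obj.vx   obj.vz 
     36  0.2182   +0.313  -0.095  +0.760  -0.428
     72  0.4364   +0.562  -0.235  +1.520  -0.856
    108  0.6545   +0.976  -0.469  +2.279  -1.284


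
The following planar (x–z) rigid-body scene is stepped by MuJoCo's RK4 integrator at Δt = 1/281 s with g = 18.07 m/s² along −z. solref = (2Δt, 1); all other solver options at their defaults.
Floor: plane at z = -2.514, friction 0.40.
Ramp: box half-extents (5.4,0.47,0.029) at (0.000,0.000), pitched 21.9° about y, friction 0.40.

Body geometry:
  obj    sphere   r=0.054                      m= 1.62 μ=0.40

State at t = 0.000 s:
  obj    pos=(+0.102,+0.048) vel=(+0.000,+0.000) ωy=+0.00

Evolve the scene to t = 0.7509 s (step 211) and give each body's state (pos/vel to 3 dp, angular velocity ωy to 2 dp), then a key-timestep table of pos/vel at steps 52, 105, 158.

State at t = 0.7509 s:
  obj    pos=(+1.361,-0.458) vel=(+3.354,-1.348) ωy=+66.93

Key-timestep trajectory:
   step    t(s)  obj.x    obj.z    obj.vx   obj.vz 
     52  0.1851   +0.179  +0.018  +0.827  -0.332
    105  0.3737   +0.414  -0.077  +1.669  -0.671
    158  0.5623   +0.808  -0.235  +2.512  -1.010


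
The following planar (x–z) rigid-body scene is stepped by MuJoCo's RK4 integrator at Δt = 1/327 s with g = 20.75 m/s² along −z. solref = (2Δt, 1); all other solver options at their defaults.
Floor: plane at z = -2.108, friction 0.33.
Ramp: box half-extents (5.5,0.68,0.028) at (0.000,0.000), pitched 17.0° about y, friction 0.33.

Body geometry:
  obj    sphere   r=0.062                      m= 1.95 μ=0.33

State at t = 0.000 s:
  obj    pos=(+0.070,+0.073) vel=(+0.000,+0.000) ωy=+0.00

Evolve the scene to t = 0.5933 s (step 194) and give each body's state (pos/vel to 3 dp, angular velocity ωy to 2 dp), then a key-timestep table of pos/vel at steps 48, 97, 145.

State at t = 0.5933 s:
  obj    pos=(+0.799,-0.150) vel=(+2.459,-0.752) ωy=+41.46

Key-timestep trajectory:
   step    t(s)  obj.x    obj.z    obj.vx   obj.vz 
     48  0.1468   +0.115  +0.059  +0.608  -0.186
     97  0.2966   +0.252  +0.017  +1.229  -0.376
    145  0.4434   +0.477  -0.052  +1.838  -0.562


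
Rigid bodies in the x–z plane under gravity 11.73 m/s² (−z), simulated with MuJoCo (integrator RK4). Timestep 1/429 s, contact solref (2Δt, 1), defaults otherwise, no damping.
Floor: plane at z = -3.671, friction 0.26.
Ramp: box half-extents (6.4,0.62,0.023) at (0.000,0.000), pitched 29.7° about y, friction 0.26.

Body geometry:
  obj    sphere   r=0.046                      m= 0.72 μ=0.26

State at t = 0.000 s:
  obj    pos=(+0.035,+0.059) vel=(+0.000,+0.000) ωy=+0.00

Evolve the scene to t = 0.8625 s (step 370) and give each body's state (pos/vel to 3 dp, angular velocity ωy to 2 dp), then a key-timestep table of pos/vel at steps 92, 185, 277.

State at t = 0.8625 s:
  obj    pos=(+1.376,-0.706) vel=(+3.110,-1.774) ωy=+77.82

Key-timestep trajectory:
   step    t(s)  obj.x    obj.z    obj.vx   obj.vz 
     92  0.2145   +0.118  +0.012  +0.773  -0.441
    185  0.4312   +0.371  -0.132  +1.555  -0.887
    277  0.6457   +0.787  -0.369  +2.328  -1.328


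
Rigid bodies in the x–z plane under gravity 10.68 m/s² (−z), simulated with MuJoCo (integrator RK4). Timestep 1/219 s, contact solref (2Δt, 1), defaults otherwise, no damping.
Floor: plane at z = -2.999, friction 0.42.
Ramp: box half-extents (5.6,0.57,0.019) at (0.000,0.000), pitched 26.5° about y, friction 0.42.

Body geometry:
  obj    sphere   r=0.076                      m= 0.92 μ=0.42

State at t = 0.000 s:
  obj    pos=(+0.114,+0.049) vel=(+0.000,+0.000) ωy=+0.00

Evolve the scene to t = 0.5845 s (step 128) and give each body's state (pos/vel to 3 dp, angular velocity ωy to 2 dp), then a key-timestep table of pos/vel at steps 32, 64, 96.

State at t = 0.5845 s:
  obj    pos=(+0.635,-0.210) vel=(+1.781,-0.888) ωy=+26.17

Key-timestep trajectory:
   step    t(s)  obj.x    obj.z    obj.vx   obj.vz 
     32  0.1461   +0.147  +0.033  +0.445  -0.222
     64  0.2922   +0.244  -0.016  +0.890  -0.444
     96  0.4384   +0.407  -0.097  +1.335  -0.666


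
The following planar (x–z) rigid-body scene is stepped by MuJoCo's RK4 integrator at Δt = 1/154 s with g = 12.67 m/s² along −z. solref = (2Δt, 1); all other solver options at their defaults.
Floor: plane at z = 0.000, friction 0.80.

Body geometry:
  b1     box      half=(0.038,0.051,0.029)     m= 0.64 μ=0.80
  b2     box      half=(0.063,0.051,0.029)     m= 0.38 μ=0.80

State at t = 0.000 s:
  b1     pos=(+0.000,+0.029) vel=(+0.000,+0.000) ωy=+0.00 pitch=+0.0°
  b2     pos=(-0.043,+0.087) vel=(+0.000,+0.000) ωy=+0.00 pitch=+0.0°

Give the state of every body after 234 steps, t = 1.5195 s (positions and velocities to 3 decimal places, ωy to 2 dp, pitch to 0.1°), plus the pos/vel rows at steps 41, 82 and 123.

State at t = 1.5195 s:
  b1     pos=(+0.000,+0.029) vel=(+0.000,+0.000) ωy=+0.00 pitch=+0.0°
  b2     pos=(-0.104,+0.063) vel=(+0.000,+0.000) ωy=+0.00 pitch=-90.0°

Key-timestep trajectory:
   step    t(s)  b1.x    b1.z    b1.vx   b1.vz   b2.x    b2.z    b2.vx   b2.vz 
     41  0.2662   +0.000  +0.029  +0.000  +0.000   -0.080  +0.069  -0.293  +0.005
     82  0.5325   +0.000  +0.029  +0.000  +0.000   -0.121  +0.068  +0.074  -0.013
    123  0.7987   +0.000  +0.029  +0.000  +0.000   -0.106  +0.063  -0.088  +0.055


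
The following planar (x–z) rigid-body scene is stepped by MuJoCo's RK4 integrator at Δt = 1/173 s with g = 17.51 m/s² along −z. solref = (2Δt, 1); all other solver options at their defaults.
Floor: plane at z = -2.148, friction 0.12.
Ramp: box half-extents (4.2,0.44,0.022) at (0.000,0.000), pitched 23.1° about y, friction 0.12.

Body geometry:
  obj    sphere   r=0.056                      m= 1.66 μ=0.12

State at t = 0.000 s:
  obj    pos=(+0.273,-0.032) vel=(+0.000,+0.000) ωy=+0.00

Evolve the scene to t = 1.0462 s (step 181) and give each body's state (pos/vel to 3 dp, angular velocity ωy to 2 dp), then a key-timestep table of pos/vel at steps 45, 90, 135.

State at t = 1.0462 s:
  obj    pos=(+2.760,-1.093) vel=(+4.754,-2.024) ωy=+90.12

Key-timestep trajectory:
   step    t(s)  obj.x    obj.z    obj.vx   obj.vz 
     45  0.2601   +0.427  -0.097  +1.184  -0.500
     90  0.5202   +0.888  -0.294  +2.366  -0.999
    135  0.7803   +1.657  -0.622  +3.545  -1.512


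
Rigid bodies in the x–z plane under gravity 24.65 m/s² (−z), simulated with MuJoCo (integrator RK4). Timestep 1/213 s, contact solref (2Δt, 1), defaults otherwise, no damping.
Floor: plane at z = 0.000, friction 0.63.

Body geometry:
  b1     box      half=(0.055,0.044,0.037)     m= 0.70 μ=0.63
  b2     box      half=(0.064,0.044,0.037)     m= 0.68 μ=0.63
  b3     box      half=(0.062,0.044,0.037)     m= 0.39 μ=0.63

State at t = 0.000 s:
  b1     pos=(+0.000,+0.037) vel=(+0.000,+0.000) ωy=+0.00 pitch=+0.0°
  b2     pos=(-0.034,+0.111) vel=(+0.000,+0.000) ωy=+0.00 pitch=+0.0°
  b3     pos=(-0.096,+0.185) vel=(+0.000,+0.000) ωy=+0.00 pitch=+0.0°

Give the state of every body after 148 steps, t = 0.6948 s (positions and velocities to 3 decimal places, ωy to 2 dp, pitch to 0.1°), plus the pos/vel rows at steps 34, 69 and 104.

State at t = 0.6948 s:
  b1     pos=(+0.000,+0.037) vel=(+0.000,+0.000) ωy=+0.00 pitch=+0.0°
  b2     pos=(-0.105,+0.064) vel=(+0.000,+0.000) ωy=+0.00 pitch=-90.0°
  b3     pos=(-0.317,+0.037) vel=(+0.000,+0.000) ωy=+0.00 pitch=+180.0°

Key-timestep trajectory:
   step    t(s)  b1.x    b1.z    b1.vx   b1.vz   b2.x    b2.z    b2.vx   b2.vz   b3.x    b3.z    b3.vx   b3.vz 
     34  0.1596   +0.000  +0.037  +0.001  +0.000   -0.040  +0.114  -0.096  +0.037   -0.112  +0.178  -0.249  -0.137
     69  0.3239   +0.000  +0.037  +0.000  +0.000   -0.093  +0.085  -0.553  -1.130   -0.201  +0.064  -0.895  +0.021
    104  0.4883   +0.000  +0.037  +0.000  +0.000   -0.106  +0.064  -0.066  +0.008   -0.272  +0.069  -0.432  -0.117


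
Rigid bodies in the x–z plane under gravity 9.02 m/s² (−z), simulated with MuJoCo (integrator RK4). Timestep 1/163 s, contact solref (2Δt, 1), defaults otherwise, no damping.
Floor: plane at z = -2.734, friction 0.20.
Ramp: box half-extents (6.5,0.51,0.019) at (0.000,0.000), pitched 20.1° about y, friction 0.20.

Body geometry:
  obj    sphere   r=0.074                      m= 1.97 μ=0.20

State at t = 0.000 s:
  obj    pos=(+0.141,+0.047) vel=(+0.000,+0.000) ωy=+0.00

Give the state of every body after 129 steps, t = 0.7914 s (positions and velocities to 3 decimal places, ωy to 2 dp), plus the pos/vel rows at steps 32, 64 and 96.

State at t = 0.7914 s:
  obj    pos=(+0.792,-0.191) vel=(+1.646,-0.602) ωy=+23.67

Key-timestep trajectory:
   step    t(s)  obj.x    obj.z    obj.vx   obj.vz 
     32  0.1963   +0.181  +0.033  +0.408  -0.149
     64  0.3926   +0.301  -0.011  +0.817  -0.299
     96  0.5890   +0.502  -0.085  +1.225  -0.448


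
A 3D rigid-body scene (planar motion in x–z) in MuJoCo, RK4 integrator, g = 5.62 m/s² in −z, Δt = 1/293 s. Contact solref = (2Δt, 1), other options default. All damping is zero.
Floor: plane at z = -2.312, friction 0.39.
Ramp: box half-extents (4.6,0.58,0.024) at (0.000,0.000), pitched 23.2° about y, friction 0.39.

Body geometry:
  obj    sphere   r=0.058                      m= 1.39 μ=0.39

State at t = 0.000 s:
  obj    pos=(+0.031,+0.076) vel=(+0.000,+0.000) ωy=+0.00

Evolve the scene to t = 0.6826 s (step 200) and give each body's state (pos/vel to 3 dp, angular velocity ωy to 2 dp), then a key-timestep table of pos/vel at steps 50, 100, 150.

State at t = 0.6826 s:
  obj    pos=(+0.370,-0.069) vel=(+0.992,-0.425) ωy=+18.61

Key-timestep trajectory:
   step    t(s)  obj.x    obj.z    obj.vx   obj.vz 
     50  0.1706   +0.052  +0.067  +0.248  -0.106
    100  0.3413   +0.116  +0.040  +0.496  -0.213
    150  0.5119   +0.221  -0.006  +0.744  -0.319
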